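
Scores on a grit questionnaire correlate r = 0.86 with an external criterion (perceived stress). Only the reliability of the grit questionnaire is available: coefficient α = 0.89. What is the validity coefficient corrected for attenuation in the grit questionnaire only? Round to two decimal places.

Single correction: r_c = r_obs / √r_xx = 0.86 / √0.89 = 0.86 / 0.9434 ≈ 0.91.

0.91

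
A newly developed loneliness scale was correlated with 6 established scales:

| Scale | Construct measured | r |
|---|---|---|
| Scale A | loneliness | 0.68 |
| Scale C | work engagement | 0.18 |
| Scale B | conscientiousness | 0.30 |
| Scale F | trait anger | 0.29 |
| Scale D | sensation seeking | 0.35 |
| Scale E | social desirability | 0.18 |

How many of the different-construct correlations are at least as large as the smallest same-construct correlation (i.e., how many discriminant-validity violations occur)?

Convergent (same construct = loneliness): Scale A.
Smallest convergent = 0.68. Discriminant values: 0.18, 0.30, 0.29, 0.35, 0.18; count ≥ 0.68 → 0.

0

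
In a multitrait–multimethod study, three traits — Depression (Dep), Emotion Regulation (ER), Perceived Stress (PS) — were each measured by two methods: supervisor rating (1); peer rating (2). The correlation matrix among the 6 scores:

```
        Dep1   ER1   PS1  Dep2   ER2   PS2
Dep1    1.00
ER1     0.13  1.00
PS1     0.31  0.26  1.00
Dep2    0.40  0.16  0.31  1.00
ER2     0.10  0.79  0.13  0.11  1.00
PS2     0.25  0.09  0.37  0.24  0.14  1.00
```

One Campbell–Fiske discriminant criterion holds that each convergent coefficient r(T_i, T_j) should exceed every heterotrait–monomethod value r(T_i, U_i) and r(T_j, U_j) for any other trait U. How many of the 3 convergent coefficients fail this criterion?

0

Convergent coefficients and their comparison sets:
Dep (methods 1·2): 0.40 vs {0.13, 0.11, 0.31, 0.24} → pass.
ER (methods 1·2): 0.79 vs {0.13, 0.11, 0.26, 0.14} → pass.
PS (methods 1·2): 0.37 vs {0.31, 0.24, 0.26, 0.14} → pass.
0 of 3 fail.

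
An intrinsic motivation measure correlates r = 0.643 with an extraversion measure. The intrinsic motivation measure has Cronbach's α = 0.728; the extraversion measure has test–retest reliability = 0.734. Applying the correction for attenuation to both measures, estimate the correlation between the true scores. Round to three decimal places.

0.880

r_true = r_obs / √(r_xx · r_yy) = 0.643 / √(0.728 × 0.734) = 0.643 / √0.534352 = 0.643 / 0.7310 ≈ 0.880.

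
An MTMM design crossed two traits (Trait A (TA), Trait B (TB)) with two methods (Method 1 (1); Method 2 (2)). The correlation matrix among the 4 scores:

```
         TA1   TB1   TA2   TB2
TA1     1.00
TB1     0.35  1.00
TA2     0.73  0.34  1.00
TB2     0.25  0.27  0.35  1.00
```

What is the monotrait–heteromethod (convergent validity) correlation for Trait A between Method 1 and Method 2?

Same trait (TA), different methods: r(TA1, TA2) = 0.73.

0.73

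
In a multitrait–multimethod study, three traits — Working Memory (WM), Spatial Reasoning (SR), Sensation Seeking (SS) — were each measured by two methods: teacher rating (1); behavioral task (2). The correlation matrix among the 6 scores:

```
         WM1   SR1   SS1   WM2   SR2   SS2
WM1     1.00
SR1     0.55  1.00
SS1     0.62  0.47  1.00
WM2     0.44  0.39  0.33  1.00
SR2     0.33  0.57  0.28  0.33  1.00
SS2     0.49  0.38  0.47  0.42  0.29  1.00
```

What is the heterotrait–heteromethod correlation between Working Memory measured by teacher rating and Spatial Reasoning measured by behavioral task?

Different traits and methods: r(WM1, SR2) = 0.33.

0.33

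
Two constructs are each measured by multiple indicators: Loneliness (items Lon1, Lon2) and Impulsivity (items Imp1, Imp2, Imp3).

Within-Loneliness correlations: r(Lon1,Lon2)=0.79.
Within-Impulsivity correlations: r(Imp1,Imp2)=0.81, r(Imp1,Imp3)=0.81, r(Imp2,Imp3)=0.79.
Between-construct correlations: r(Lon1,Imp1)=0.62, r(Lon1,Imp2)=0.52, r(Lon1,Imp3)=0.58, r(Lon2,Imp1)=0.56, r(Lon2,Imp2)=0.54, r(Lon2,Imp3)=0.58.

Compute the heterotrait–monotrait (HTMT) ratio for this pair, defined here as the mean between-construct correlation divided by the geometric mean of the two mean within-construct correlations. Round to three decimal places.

Mean heterotrait r = 3.40/6 = 0.5667.
Mean within-Lon = 0.79/1 = 0.7900; mean within-Imp = 2.41/3 = 0.8033.
Geometric mean = √(0.7900 × 0.8033) = 0.7966.
HTMT = 0.5667 / 0.7966 = 0.711.

0.711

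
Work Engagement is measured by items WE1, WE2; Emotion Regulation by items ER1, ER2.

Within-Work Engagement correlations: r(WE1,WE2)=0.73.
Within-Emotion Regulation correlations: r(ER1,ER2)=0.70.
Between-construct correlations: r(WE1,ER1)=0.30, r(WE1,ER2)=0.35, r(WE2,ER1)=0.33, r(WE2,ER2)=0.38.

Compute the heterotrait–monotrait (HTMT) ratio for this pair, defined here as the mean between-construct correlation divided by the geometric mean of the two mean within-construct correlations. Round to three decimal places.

0.476

Mean heterotrait r = 1.36/4 = 0.3400.
Mean within-WE = 0.73/1 = 0.7300; mean within-ER = 0.70/1 = 0.7000.
Geometric mean = √(0.7300 × 0.7000) = 0.7148.
HTMT = 0.3400 / 0.7148 = 0.476.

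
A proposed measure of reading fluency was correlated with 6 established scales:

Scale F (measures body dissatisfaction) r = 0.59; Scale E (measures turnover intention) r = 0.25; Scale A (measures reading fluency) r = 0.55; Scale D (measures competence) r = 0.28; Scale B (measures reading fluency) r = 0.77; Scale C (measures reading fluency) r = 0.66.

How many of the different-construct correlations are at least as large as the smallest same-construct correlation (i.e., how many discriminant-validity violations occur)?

Convergent (same construct = reading fluency): Scale A, Scale B, Scale C.
Smallest convergent = 0.55. Discriminant values: 0.59, 0.25, 0.28; count ≥ 0.55 → 1.

1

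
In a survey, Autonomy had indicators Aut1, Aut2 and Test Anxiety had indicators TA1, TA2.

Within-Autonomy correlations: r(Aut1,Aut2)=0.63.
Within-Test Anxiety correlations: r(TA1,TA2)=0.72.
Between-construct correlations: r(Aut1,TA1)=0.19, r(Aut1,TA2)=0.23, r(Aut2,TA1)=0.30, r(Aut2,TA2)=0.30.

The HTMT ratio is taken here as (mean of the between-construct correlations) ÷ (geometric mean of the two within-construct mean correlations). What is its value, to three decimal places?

0.379

Mean between = 1.02/4 = 0.2550.
Mean within-Aut = 0.63/1 = 0.6300; mean within-TA = 0.72/1 = 0.7200.
Geometric mean = √(0.6300 × 0.7200) = 0.6735.
HTMT = 0.2550 / 0.6735 = 0.379.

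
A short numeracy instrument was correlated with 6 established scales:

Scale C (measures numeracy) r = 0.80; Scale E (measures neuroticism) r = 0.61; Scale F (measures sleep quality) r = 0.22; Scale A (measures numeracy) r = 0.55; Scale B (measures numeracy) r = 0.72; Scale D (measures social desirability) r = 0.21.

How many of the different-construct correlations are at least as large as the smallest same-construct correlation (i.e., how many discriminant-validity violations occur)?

1

Convergent (same construct = numeracy): Scale C, Scale A, Scale B.
Smallest convergent = 0.55. Discriminant values: 0.61, 0.22, 0.21; count ≥ 0.55 → 1.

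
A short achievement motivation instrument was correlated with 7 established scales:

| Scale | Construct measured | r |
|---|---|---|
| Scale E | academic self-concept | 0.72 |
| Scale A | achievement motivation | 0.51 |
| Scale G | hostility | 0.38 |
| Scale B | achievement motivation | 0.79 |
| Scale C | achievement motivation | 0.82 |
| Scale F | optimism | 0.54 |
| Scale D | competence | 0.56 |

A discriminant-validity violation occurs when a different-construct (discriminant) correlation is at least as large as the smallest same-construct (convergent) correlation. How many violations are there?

Convergent (same construct = achievement motivation): Scale A, Scale B, Scale C.
Smallest convergent = 0.51. Discriminant values: 0.72, 0.38, 0.54, 0.56; count ≥ 0.51 → 3.

3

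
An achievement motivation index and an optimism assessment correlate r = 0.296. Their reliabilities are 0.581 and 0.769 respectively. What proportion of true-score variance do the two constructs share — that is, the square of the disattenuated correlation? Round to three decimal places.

Disattenuated r = 0.296 / √(0.581 × 0.769) = 0.296 / 0.6684 = 0.4428.
Shared true-score variance = 0.4428² = 0.1961 ≈ 0.196.

0.196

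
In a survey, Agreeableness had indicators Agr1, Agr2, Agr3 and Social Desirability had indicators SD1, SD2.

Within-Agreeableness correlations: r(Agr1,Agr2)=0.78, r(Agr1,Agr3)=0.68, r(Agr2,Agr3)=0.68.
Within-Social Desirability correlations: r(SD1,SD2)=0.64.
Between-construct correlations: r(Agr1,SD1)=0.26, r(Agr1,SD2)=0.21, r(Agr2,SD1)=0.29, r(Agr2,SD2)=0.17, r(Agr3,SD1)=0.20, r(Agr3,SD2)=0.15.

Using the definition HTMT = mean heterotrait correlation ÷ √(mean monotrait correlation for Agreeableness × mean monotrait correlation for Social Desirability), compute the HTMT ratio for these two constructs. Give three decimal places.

Mean heterotrait r = 1.28/6 = 0.2133.
Mean within-Agr = 2.14/3 = 0.7133; mean within-SD = 0.64/1 = 0.6400.
Geometric mean = √(0.7133 × 0.6400) = 0.6757.
HTMT = 0.2133 / 0.6757 = 0.316.

0.316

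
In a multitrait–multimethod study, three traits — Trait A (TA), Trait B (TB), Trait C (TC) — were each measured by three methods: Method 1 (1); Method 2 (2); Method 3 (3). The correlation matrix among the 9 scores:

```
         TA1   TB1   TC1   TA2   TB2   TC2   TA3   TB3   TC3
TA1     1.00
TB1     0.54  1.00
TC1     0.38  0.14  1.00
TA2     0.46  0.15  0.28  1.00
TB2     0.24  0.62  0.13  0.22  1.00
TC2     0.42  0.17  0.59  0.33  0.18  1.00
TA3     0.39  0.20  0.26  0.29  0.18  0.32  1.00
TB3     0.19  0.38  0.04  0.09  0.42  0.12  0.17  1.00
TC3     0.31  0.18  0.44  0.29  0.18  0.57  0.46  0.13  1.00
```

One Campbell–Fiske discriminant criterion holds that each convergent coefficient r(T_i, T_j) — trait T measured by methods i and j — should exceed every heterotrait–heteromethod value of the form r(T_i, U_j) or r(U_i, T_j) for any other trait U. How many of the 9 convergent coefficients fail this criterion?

1

Convergent coefficients and their comparison sets:
TA (methods 1·2): 0.46 vs {0.24, 0.15, 0.42, 0.28} → pass.
TA (methods 1·3): 0.39 vs {0.19, 0.20, 0.31, 0.26} → pass.
TA (methods 2·3): 0.29 vs {0.09, 0.18, 0.29, 0.32} → fail.
TB (methods 1·2): 0.62 vs {0.15, 0.24, 0.17, 0.13} → pass.
TB (methods 1·3): 0.38 vs {0.20, 0.19, 0.18, 0.04} → pass.
TB (methods 2·3): 0.42 vs {0.18, 0.09, 0.18, 0.12} → pass.
TC (methods 1·2): 0.59 vs {0.28, 0.42, 0.13, 0.17} → pass.
TC (methods 1·3): 0.44 vs {0.26, 0.31, 0.04, 0.18} → pass.
TC (methods 2·3): 0.57 vs {0.32, 0.29, 0.12, 0.18} → pass.
1 of 9 fail.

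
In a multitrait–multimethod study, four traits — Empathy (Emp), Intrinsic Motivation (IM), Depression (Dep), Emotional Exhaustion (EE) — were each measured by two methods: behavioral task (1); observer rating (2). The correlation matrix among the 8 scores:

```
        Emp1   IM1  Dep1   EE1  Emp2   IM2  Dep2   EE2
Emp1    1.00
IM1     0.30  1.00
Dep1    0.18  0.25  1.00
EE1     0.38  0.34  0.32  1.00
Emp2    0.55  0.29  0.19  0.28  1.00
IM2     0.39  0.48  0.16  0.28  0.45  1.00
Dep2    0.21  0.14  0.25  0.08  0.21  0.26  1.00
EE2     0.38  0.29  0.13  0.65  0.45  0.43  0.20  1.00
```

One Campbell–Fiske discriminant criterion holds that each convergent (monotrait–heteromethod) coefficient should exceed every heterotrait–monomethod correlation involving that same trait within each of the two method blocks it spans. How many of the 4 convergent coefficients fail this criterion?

1

Each convergent coefficient versus the relevant comparison correlations:
Emp (methods 1·2): 0.55 vs {0.30, 0.45, 0.18, 0.21, 0.38, 0.45} → pass.
IM (methods 1·2): 0.48 vs {0.30, 0.45, 0.25, 0.26, 0.34, 0.43} → pass.
Dep (methods 1·2): 0.25 vs {0.18, 0.21, 0.25, 0.26, 0.32, 0.20} → fail.
EE (methods 1·2): 0.65 vs {0.38, 0.45, 0.34, 0.43, 0.32, 0.20} → pass.
1 of 4 fail.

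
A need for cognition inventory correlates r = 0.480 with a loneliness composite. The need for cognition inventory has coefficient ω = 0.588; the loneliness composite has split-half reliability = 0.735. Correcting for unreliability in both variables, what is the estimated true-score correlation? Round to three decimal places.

r_true = r_obs / √(r_xx · r_yy) = 0.480 / √(0.588 × 0.735) = 0.480 / √0.432180 = 0.480 / 0.6574 ≈ 0.730.

0.730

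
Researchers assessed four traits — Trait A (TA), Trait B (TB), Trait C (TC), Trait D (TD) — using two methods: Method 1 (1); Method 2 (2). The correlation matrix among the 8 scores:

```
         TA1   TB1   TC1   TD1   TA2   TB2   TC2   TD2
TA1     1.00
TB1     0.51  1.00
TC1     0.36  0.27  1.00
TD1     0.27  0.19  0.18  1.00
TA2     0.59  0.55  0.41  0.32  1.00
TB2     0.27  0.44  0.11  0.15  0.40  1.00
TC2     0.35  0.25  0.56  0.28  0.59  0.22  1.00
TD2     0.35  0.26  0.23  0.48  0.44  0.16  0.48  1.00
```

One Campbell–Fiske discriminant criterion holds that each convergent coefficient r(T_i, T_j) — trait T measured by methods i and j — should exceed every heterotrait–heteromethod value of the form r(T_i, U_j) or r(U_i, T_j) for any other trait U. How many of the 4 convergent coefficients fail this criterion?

1

Checking each validity diagonal entry against its comparison values:
TA (methods 1·2): 0.59 vs {0.27, 0.55, 0.35, 0.41, 0.35, 0.32} → pass.
TB (methods 1·2): 0.44 vs {0.55, 0.27, 0.25, 0.11, 0.26, 0.15} → fail.
TC (methods 1·2): 0.56 vs {0.41, 0.35, 0.11, 0.25, 0.23, 0.28} → pass.
TD (methods 1·2): 0.48 vs {0.32, 0.35, 0.15, 0.26, 0.28, 0.23} → pass.
1 of 4 fail.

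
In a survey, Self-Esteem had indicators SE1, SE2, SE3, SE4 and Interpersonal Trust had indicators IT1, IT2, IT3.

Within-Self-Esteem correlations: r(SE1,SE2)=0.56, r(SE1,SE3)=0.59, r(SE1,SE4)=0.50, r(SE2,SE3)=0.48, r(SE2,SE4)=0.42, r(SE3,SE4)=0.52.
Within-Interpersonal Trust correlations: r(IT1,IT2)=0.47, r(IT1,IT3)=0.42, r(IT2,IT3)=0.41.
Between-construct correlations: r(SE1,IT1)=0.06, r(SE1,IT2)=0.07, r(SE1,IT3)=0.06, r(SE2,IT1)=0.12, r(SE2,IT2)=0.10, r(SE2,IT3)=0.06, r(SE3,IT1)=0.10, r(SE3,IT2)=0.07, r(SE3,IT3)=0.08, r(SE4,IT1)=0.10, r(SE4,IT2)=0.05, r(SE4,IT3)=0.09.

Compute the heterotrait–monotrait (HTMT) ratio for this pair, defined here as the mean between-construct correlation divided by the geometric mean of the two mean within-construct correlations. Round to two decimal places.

Mean between = 0.96/12 = 0.0800.
Mean within-SE = 3.07/6 = 0.5117; mean within-IT = 1.30/3 = 0.4333.
Geometric mean = √(0.5117 × 0.4333) = 0.4709.
HTMT = 0.0800 / 0.4709 = 0.17.

0.17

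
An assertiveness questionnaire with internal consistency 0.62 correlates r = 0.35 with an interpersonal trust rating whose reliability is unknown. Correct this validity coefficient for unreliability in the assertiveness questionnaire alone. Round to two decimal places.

Single correction: r_c = r_obs / √r_xx = 0.35 / √0.62 = 0.35 / 0.7874 ≈ 0.44.

0.44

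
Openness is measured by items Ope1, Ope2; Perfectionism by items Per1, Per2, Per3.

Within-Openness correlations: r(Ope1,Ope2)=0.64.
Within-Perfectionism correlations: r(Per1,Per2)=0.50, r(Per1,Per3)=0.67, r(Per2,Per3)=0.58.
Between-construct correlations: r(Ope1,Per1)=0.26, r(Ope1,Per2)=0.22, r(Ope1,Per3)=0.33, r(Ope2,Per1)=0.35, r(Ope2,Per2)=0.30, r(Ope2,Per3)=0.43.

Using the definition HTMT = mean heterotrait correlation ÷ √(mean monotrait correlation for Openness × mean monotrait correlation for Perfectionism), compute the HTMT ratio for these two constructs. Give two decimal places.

Mean heterotrait r = 1.89/6 = 0.3150.
Mean within-Ope = 0.64/1 = 0.6400; mean within-Per = 1.75/3 = 0.5833.
Geometric mean = √(0.6400 × 0.5833) = 0.6110.
HTMT = 0.3150 / 0.6110 = 0.52.

0.52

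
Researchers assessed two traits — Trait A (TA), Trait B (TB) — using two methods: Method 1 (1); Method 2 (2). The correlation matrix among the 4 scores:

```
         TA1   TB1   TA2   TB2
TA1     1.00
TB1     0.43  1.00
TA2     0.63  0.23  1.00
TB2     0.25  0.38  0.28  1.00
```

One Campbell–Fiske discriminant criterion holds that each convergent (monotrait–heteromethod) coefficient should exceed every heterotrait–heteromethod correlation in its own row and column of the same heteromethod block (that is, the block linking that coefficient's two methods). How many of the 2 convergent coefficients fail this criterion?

Each convergent coefficient versus the relevant comparison correlations:
TA (methods 1·2): 0.63 vs {0.25, 0.23} → pass.
TB (methods 1·2): 0.38 vs {0.23, 0.25} → pass.
0 of 2 fail.

0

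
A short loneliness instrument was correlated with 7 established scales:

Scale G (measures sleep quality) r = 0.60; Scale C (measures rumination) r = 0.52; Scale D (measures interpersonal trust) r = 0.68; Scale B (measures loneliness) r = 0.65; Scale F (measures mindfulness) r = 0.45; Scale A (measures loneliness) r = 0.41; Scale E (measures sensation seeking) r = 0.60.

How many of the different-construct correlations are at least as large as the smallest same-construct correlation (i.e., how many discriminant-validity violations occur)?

5

Convergent (same construct = loneliness): Scale B, Scale A.
Smallest convergent = 0.41. Discriminant values: 0.60, 0.52, 0.68, 0.45, 0.60; count ≥ 0.41 → 5.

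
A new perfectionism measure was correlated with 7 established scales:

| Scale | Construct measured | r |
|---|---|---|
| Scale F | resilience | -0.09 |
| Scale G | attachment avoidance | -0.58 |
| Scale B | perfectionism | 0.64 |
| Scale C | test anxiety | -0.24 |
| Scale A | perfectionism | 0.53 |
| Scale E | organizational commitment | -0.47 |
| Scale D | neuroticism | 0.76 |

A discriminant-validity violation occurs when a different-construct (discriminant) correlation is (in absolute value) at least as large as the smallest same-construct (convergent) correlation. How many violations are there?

Convergent (same construct = perfectionism): Scale B, Scale A.
Smallest convergent = 0.53. Discriminant |r|: 0.09, 0.58, 0.24, 0.47, 0.76; count ≥ 0.53 → 2.

2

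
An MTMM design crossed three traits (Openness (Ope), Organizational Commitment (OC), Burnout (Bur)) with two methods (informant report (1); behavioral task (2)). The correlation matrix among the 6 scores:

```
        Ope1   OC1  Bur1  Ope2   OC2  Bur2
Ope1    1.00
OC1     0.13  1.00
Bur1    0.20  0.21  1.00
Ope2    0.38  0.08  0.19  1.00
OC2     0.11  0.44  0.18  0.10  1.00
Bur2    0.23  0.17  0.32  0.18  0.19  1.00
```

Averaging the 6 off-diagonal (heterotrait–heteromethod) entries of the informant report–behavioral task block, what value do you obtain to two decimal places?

HTHM values (method 1 × method 2): 0.11, 0.23, 0.08, 0.17, 0.19, 0.18; mean = 0.96/6 = 0.16.

0.16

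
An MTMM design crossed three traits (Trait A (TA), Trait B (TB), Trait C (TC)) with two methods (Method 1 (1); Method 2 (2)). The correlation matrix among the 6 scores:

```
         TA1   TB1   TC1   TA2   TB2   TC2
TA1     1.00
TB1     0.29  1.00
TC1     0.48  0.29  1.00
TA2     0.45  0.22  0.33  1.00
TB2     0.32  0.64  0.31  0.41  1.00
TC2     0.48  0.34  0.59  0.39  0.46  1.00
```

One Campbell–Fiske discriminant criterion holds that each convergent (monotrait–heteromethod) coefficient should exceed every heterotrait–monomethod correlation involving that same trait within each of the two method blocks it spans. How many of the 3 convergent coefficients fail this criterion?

1

Checking each validity diagonal entry against its comparison values:
TA (methods 1·2): 0.45 vs {0.29, 0.41, 0.48, 0.39} → fail.
TB (methods 1·2): 0.64 vs {0.29, 0.41, 0.29, 0.46} → pass.
TC (methods 1·2): 0.59 vs {0.48, 0.39, 0.29, 0.46} → pass.
1 of 3 fail.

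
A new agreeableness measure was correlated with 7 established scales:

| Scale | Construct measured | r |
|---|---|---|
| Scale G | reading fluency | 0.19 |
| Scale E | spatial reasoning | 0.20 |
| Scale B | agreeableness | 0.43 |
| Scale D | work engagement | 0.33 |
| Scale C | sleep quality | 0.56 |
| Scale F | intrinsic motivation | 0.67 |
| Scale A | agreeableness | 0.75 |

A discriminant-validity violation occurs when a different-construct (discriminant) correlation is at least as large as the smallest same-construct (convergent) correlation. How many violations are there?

Convergent (same construct = agreeableness): Scale B, Scale A.
Smallest convergent = 0.43. Discriminant values: 0.19, 0.20, 0.33, 0.56, 0.67; count ≥ 0.43 → 2.

2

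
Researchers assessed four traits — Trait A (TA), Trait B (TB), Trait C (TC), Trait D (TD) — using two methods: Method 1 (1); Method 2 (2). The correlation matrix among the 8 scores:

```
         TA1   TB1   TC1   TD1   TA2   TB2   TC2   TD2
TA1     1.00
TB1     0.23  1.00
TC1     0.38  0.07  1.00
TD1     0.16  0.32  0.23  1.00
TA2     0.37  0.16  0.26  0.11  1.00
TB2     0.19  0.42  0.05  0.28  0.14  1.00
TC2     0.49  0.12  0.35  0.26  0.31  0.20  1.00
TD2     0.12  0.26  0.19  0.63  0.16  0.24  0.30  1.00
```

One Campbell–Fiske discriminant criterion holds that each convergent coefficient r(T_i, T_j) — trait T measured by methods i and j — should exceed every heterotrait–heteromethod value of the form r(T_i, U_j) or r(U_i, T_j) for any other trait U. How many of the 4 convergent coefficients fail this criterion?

Convergent coefficients and their comparison sets:
TA (methods 1·2): 0.37 vs {0.19, 0.16, 0.49, 0.26, 0.12, 0.11} → fail.
TB (methods 1·2): 0.42 vs {0.16, 0.19, 0.12, 0.05, 0.26, 0.28} → pass.
TC (methods 1·2): 0.35 vs {0.26, 0.49, 0.05, 0.12, 0.19, 0.26} → fail.
TD (methods 1·2): 0.63 vs {0.11, 0.12, 0.28, 0.26, 0.26, 0.19} → pass.
2 of 4 fail.

2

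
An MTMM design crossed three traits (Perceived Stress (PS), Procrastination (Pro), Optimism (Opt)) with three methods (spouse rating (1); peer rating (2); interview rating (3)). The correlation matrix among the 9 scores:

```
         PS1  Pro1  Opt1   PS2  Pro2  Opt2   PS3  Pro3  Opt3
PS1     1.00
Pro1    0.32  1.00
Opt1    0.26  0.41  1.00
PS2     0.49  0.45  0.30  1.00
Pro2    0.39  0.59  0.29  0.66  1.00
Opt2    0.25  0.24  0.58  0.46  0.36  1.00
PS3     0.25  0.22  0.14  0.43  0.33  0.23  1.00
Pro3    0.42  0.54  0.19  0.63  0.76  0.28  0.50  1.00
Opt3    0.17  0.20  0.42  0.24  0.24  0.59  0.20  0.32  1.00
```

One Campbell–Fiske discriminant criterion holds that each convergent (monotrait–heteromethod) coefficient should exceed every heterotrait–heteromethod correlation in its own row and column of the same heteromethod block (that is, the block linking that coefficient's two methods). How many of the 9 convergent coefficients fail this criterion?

Checking each validity diagonal entry against its comparison values:
PS (methods 1·2): 0.49 vs {0.39, 0.45, 0.25, 0.30} → pass.
PS (methods 1·3): 0.25 vs {0.42, 0.22, 0.17, 0.14} → fail.
PS (methods 2·3): 0.43 vs {0.63, 0.33, 0.24, 0.23} → fail.
Pro (methods 1·2): 0.59 vs {0.45, 0.39, 0.24, 0.29} → pass.
Pro (methods 1·3): 0.54 vs {0.22, 0.42, 0.20, 0.19} → pass.
Pro (methods 2·3): 0.76 vs {0.33, 0.63, 0.24, 0.28} → pass.
Opt (methods 1·2): 0.58 vs {0.30, 0.25, 0.29, 0.24} → pass.
Opt (methods 1·3): 0.42 vs {0.14, 0.17, 0.19, 0.20} → pass.
Opt (methods 2·3): 0.59 vs {0.23, 0.24, 0.28, 0.24} → pass.
2 of 9 fail.

2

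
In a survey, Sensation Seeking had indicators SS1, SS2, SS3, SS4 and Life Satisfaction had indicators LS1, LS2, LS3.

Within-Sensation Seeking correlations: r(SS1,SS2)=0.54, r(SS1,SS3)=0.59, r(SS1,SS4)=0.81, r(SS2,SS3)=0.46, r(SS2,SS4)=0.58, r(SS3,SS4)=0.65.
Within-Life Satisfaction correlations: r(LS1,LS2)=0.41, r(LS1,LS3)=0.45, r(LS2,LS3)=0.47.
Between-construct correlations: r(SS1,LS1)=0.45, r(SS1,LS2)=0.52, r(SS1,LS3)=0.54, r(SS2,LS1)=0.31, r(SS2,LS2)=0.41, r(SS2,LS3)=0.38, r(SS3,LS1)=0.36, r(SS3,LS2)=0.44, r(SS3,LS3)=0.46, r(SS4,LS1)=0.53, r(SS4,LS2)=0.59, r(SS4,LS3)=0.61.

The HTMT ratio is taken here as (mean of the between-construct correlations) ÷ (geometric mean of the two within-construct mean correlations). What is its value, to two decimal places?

Mean heterotrait r = 5.60/12 = 0.4667.
Mean within-SS = 3.63/6 = 0.6050; mean within-LS = 1.33/3 = 0.4433.
Geometric mean = √(0.6050 × 0.4433) = 0.5179.
HTMT = 0.4667 / 0.5179 = 0.90.

0.90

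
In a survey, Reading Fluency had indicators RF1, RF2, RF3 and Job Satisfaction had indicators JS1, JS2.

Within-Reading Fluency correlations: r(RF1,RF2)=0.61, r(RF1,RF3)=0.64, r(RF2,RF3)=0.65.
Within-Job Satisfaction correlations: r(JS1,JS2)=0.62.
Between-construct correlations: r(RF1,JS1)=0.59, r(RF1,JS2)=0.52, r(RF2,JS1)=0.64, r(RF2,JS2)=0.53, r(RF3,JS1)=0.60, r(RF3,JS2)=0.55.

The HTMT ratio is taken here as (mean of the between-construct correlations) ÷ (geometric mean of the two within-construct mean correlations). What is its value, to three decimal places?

0.912

Mean between = 3.43/6 = 0.5717.
Mean within-RF = 1.90/3 = 0.6333; mean within-JS = 0.62/1 = 0.6200.
Geometric mean = √(0.6333 × 0.6200) = 0.6266.
HTMT = 0.5717 / 0.6266 = 0.912.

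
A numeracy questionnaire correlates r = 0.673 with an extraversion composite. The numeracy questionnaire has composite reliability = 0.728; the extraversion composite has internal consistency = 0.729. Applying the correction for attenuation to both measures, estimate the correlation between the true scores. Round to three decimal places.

0.924

r_true = r_obs / √(r_xx · r_yy) = 0.673 / √(0.728 × 0.729) = 0.673 / √0.530712 = 0.673 / 0.7285 ≈ 0.924.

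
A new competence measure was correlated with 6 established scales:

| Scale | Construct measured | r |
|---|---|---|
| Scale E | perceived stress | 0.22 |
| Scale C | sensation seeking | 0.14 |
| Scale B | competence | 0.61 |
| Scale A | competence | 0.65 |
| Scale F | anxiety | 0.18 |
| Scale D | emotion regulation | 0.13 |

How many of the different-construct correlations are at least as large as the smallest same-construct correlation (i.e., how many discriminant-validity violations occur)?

Convergent (same construct = competence): Scale B, Scale A.
Smallest convergent = 0.61. Discriminant values: 0.22, 0.14, 0.18, 0.13; count ≥ 0.61 → 0.

0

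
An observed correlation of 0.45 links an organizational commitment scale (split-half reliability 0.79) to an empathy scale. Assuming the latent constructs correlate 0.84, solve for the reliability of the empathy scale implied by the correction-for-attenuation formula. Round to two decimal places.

0.36

r_true = r_obs / √(r_xx · r_yy) ⇒ 0.84 = 0.45 / √(0.79 · r_yy).
√(0.79 · r_yy) = 0.45 / 0.84 = 0.5357; 0.79 · r_yy = 0.2870; r_yy = 0.2870 / 0.79 ≈ 0.36.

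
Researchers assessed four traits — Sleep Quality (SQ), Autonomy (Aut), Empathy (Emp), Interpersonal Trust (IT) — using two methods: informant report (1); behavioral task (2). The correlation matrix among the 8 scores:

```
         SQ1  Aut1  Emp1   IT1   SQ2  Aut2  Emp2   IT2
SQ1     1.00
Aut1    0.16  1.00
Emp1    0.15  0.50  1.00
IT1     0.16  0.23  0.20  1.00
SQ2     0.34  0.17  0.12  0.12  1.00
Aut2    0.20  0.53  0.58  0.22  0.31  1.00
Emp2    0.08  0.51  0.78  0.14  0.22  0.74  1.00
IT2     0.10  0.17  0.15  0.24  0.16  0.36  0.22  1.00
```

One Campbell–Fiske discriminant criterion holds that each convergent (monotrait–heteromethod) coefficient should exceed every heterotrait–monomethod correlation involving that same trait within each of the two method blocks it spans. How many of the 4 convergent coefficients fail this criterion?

2

Checking each validity diagonal entry against its comparison values:
SQ (methods 1·2): 0.34 vs {0.16, 0.31, 0.15, 0.22, 0.16, 0.16} → pass.
Aut (methods 1·2): 0.53 vs {0.16, 0.31, 0.50, 0.74, 0.23, 0.36} → fail.
Emp (methods 1·2): 0.78 vs {0.15, 0.22, 0.50, 0.74, 0.20, 0.22} → pass.
IT (methods 1·2): 0.24 vs {0.16, 0.16, 0.23, 0.36, 0.20, 0.22} → fail.
2 of 4 fail.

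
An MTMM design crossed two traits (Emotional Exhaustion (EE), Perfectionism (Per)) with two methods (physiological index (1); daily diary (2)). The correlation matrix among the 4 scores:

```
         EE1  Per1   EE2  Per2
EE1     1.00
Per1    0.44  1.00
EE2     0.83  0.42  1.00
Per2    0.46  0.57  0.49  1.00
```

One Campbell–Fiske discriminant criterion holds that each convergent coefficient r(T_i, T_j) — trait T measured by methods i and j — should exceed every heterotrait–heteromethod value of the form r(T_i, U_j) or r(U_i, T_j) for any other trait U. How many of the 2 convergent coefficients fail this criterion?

Each convergent coefficient versus the relevant comparison correlations:
EE (methods 1·2): 0.83 vs {0.46, 0.42} → pass.
Per (methods 1·2): 0.57 vs {0.42, 0.46} → pass.
0 of 2 fail.

0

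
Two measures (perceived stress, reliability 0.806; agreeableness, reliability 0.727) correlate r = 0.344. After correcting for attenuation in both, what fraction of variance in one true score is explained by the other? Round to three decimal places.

Disattenuated r = 0.344 / √(0.806 × 0.727) = 0.344 / 0.7655 = 0.4494.
Shared true-score variance = 0.4494² = 0.2020 ≈ 0.202.

0.202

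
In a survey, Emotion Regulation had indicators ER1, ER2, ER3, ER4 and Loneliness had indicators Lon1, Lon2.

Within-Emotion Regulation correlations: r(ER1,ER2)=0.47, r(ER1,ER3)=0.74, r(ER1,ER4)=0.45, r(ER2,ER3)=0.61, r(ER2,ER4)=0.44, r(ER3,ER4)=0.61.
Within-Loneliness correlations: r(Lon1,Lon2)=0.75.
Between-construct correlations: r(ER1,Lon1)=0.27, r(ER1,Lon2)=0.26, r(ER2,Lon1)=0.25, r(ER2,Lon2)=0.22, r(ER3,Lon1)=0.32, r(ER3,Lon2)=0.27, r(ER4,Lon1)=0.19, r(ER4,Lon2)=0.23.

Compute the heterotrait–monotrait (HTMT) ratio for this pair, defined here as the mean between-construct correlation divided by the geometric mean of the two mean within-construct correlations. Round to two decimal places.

0.39

Mean between = 2.01/8 = 0.2513.
Mean within-ER = 3.32/6 = 0.5533; mean within-Lon = 0.75/1 = 0.7500.
Geometric mean = √(0.5533 × 0.7500) = 0.6442.
HTMT = 0.2513 / 0.6442 = 0.39.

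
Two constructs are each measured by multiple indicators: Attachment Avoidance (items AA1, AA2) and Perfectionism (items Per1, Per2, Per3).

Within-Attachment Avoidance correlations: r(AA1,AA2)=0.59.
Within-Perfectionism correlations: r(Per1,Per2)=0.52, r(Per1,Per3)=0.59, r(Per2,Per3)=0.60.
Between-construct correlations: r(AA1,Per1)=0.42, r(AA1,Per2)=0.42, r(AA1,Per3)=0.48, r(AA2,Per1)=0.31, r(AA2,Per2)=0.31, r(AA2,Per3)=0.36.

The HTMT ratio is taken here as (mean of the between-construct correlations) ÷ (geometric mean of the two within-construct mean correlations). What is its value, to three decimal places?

Between-construct mean = 2.30/6 = 0.3833.
Mean within-AA = 0.59/1 = 0.5900; mean within-Per = 1.71/3 = 0.5700.
Geometric mean = √(0.5900 × 0.5700) = 0.5799.
HTMT = 0.3833 / 0.5799 = 0.661.

0.661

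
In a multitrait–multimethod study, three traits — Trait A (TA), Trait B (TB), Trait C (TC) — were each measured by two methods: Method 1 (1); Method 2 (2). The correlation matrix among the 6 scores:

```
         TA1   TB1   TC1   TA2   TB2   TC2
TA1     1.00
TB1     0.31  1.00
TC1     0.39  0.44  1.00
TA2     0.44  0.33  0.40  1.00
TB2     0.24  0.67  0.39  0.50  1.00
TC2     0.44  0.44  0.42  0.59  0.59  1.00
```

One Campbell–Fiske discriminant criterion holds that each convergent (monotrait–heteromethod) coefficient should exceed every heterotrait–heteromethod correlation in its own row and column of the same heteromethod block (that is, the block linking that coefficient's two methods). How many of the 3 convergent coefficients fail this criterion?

Checking each validity diagonal entry against its comparison values:
TA (methods 1·2): 0.44 vs {0.24, 0.33, 0.44, 0.40} → fail.
TB (methods 1·2): 0.67 vs {0.33, 0.24, 0.44, 0.39} → pass.
TC (methods 1·2): 0.42 vs {0.40, 0.44, 0.39, 0.44} → fail.
2 of 3 fail.

2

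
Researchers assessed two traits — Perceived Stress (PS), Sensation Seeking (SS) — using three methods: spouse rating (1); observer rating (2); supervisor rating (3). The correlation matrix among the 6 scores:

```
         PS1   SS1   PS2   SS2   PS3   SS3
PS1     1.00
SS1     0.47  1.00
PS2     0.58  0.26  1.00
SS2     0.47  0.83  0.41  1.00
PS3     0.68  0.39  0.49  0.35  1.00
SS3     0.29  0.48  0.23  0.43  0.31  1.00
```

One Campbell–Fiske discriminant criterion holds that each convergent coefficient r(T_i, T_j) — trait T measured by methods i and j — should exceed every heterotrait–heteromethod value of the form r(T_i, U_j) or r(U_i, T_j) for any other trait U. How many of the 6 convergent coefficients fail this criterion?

Each convergent coefficient versus the relevant comparison correlations:
PS (methods 1·2): 0.58 vs {0.47, 0.26} → pass.
PS (methods 1·3): 0.68 vs {0.29, 0.39} → pass.
PS (methods 2·3): 0.49 vs {0.23, 0.35} → pass.
SS (methods 1·2): 0.83 vs {0.26, 0.47} → pass.
SS (methods 1·3): 0.48 vs {0.39, 0.29} → pass.
SS (methods 2·3): 0.43 vs {0.35, 0.23} → pass.
0 of 6 fail.

0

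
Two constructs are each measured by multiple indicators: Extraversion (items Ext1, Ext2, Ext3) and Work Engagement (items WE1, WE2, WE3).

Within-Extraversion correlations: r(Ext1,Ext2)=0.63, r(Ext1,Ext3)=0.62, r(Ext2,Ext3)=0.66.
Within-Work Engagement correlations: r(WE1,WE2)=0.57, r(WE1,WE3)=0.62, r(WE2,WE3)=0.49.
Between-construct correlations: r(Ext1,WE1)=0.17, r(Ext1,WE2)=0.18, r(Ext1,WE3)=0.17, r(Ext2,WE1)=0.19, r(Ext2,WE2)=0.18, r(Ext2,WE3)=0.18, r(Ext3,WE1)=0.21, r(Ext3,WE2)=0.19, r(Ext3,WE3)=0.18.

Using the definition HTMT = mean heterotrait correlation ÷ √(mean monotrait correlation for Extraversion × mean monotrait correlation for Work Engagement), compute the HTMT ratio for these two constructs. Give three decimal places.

Mean heterotrait r = 1.65/9 = 0.1833.
Mean within-Ext = 1.91/3 = 0.6367; mean within-WE = 1.68/3 = 0.5600.
Geometric mean = √(0.6367 × 0.5600) = 0.5971.
HTMT = 0.1833 / 0.5971 = 0.307.

0.307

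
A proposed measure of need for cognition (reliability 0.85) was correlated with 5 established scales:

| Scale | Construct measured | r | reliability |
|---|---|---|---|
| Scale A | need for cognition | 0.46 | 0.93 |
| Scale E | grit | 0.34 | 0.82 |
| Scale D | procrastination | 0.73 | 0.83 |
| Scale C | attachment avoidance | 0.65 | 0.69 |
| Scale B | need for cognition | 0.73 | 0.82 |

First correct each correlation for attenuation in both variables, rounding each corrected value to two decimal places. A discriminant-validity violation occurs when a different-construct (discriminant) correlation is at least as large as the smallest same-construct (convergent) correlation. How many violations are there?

2

Disattenuated r (r / √(r_scale · r_new)):
  Scale A (conv): 0.46 / √(0.93·0.85) = 0.52
  Scale E (disc): 0.34 / √(0.82·0.85) = 0.41
  Scale D (disc): 0.73 / √(0.83·0.85) = 0.87
  Scale C (disc): 0.65 / √(0.69·0.85) = 0.85
  Scale B (conv): 0.73 / √(0.82·0.85) = 0.87
Smallest convergent = 0.52. Discriminant values: 0.41, 0.87, 0.85; count ≥ 0.52 → 2.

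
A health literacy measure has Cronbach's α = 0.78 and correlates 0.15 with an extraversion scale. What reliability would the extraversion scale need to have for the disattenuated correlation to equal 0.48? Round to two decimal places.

0.13

r_true = r_obs / √(r_xx · r_yy) ⇒ 0.48 = 0.15 / √(0.78 · r_yy).
√(0.78 · r_yy) = 0.15 / 0.48 = 0.3125; 0.78 · r_yy = 0.0977; r_yy = 0.0977 / 0.78 ≈ 0.13.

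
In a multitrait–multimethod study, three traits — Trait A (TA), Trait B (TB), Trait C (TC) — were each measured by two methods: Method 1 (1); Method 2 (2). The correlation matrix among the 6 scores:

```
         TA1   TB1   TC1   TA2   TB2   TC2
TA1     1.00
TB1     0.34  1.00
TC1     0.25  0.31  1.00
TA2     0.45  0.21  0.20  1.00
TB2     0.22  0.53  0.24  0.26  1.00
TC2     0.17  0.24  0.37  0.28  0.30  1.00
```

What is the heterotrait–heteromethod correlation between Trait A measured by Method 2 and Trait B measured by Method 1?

0.21

Different traits and methods: r(TA2, TB1) = 0.21.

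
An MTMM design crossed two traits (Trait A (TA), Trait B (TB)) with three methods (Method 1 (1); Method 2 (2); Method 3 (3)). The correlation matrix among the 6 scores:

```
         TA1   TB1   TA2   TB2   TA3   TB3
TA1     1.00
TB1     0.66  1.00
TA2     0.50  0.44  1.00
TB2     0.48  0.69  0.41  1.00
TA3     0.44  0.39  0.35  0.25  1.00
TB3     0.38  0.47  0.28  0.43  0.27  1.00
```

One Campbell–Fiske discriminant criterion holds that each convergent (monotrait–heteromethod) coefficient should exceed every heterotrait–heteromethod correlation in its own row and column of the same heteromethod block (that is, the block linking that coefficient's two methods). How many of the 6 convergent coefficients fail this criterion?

Checking each validity diagonal entry against its comparison values:
TA (methods 1·2): 0.50 vs {0.48, 0.44} → pass.
TA (methods 1·3): 0.44 vs {0.38, 0.39} → pass.
TA (methods 2·3): 0.35 vs {0.28, 0.25} → pass.
TB (methods 1·2): 0.69 vs {0.44, 0.48} → pass.
TB (methods 1·3): 0.47 vs {0.39, 0.38} → pass.
TB (methods 2·3): 0.43 vs {0.25, 0.28} → pass.
0 of 6 fail.

0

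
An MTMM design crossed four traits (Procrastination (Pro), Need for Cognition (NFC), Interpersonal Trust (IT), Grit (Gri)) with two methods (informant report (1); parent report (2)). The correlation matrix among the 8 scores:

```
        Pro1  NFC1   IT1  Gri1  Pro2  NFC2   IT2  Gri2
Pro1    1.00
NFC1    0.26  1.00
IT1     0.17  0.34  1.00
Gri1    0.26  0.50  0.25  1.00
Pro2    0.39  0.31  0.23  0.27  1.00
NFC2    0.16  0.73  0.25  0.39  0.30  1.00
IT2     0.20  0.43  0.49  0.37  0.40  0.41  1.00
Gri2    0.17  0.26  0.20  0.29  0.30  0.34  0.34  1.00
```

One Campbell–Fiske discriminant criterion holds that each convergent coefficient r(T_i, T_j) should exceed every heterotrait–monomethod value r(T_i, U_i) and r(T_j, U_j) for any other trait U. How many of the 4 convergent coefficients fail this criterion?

Each convergent coefficient versus the relevant comparison correlations:
Pro (methods 1·2): 0.39 vs {0.26, 0.30, 0.17, 0.40, 0.26, 0.30} → fail.
NFC (methods 1·2): 0.73 vs {0.26, 0.30, 0.34, 0.41, 0.50, 0.34} → pass.
IT (methods 1·2): 0.49 vs {0.17, 0.40, 0.34, 0.41, 0.25, 0.34} → pass.
Gri (methods 1·2): 0.29 vs {0.26, 0.30, 0.50, 0.34, 0.25, 0.34} → fail.
2 of 4 fail.

2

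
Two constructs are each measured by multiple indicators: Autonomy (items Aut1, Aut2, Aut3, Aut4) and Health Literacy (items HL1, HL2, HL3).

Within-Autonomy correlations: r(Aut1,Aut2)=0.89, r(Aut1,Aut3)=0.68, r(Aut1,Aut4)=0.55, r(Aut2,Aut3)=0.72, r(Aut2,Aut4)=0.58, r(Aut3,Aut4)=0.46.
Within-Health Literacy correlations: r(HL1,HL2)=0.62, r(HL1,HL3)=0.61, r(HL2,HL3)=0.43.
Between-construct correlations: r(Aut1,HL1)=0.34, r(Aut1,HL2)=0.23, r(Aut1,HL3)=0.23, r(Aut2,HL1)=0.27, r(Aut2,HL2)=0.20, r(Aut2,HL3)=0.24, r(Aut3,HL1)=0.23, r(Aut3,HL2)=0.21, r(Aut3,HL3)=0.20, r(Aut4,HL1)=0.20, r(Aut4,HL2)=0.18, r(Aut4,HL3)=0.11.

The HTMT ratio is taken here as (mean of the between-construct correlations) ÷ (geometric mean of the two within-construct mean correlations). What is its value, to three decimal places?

0.368

Mean between = 2.64/12 = 0.2200.
Mean within-Aut = 3.88/6 = 0.6467; mean within-HL = 1.66/3 = 0.5533.
Geometric mean = √(0.6467 × 0.5533) = 0.5982.
HTMT = 0.2200 / 0.5982 = 0.368.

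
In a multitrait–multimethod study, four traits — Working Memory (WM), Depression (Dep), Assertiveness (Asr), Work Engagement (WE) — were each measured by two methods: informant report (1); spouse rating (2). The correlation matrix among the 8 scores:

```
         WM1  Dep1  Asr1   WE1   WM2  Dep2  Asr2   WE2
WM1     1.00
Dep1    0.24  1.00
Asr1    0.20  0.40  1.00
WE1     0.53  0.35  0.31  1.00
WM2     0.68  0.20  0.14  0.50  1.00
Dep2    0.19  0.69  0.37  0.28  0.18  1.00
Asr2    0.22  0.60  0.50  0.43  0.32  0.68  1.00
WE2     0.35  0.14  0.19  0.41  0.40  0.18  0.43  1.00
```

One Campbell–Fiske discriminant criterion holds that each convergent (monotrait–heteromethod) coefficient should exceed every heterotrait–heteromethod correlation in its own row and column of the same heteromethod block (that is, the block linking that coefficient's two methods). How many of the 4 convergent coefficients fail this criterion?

2

Each convergent coefficient versus the relevant comparison correlations:
WM (methods 1·2): 0.68 vs {0.19, 0.20, 0.22, 0.14, 0.35, 0.50} → pass.
Dep (methods 1·2): 0.69 vs {0.20, 0.19, 0.60, 0.37, 0.14, 0.28} → pass.
Asr (methods 1·2): 0.50 vs {0.14, 0.22, 0.37, 0.60, 0.19, 0.43} → fail.
WE (methods 1·2): 0.41 vs {0.50, 0.35, 0.28, 0.14, 0.43, 0.19} → fail.
2 of 4 fail.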